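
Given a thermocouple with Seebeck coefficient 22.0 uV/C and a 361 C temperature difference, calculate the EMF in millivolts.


The thermocouple output V = sensitivity * dT.
V = 22.0 uV/C * 361 C
V = 7942.0 uV
V = 7.942 mV

7.942 mV


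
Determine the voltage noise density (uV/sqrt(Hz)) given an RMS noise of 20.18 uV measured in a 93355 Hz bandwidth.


Noise spectral density = Vrms / sqrt(BW).
NSD = 20.18 / sqrt(93355)
NSD = 20.18 / 305.5405
NSD = 0.066 uV/sqrt(Hz)

0.066 uV/sqrt(Hz)


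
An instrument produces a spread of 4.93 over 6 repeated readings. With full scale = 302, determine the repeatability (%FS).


Repeatability = (spread / full scale) * 100%.
R = (4.93 / 302) * 100
R = 1.632 %FS

1.632 %FS


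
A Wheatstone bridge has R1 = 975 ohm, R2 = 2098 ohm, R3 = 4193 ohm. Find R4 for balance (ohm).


At balance: R1*R4 = R2*R3, so R4 = R2*R3/R1.
R4 = 2098 * 4193 / 975
R4 = 8796914 / 975
R4 = 9022.48 ohm

9022.48 ohm


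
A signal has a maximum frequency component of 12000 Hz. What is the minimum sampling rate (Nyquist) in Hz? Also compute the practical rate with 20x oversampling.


By Nyquist theorem, fs_min = 2 * fmax.
fs_min = 2 * 12000 = 24000 Hz
Practical rate = 20 * fs_min = 20 * 24000 = 480000 Hz

fs_min = 24000 Hz, fs_practical = 480000 Hz


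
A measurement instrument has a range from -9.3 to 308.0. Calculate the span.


Span = upper range - lower range.
Span = 308.0 - (-9.3)
Span = 317.3

317.3


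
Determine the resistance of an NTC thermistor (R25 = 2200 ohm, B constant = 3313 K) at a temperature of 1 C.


NTC thermistor equation: Rt = R25 * exp(B * (1/T - 1/T25)).
T in Kelvin: 274.15 K, T25 = 298.15 K
1/T - 1/T25 = 1/274.15 - 1/298.15 = 0.00029362
B * (1/T - 1/T25) = 3313 * 0.00029362 = 0.9728
Rt = 2200 * exp(0.9728) = 5819.6 ohm

5819.6 ohm


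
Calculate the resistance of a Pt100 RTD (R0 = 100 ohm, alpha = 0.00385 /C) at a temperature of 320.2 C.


The RTD equation: Rt = R0 * (1 + alpha * T).
Rt = 100 * (1 + 0.00385 * 320.2)
Rt = 100 * (1 + 1.23277)
Rt = 100 * 2.23277
Rt = 223.277 ohm

223.277 ohm


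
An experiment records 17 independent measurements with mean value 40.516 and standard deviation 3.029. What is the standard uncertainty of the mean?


The standard uncertainty for Type A evaluation is u = s / sqrt(n).
u = 3.029 / sqrt(17)
u = 3.029 / 4.1231
u = 0.7346

0.7346


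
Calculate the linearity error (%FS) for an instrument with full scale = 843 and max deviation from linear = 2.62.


Linearity error = (max deviation / full scale) * 100%.
Linearity = (2.62 / 843) * 100
Linearity = 0.311 %FS

0.311 %FS


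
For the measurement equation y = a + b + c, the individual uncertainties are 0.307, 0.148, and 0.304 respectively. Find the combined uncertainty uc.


For a sum of independent quantities, uc = sqrt(u1^2 + u2^2 + u3^2).
uc = sqrt(0.307^2 + 0.148^2 + 0.304^2)
uc = sqrt(0.094249 + 0.021904 + 0.092416)
uc = 0.4567

0.4567


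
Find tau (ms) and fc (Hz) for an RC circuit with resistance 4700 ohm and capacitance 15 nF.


Time constant: tau = R * C.
tau = 4700 * 1.50e-08 = 7.05e-05 s
tau = 0.0705 ms
Cutoff frequency: fc = 1 / (2*pi*R*C).
fc = 1 / (2*pi*7.05e-05) = 2257.52 Hz

tau = 0.0705 ms, fc = 2257.52 Hz


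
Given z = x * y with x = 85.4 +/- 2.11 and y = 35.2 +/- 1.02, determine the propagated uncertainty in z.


For a product z = x*y, the relative uncertainty is:
uz/z = sqrt((ux/x)^2 + (uy/y)^2)
Relative uncertainties: ux/x = 2.11/85.4 = 0.024707
uy/y = 1.02/35.2 = 0.028977
z = 85.4 * 35.2 = 3006.1
uz = 3006.1 * sqrt(0.024707^2 + 0.028977^2) = 114.473

114.473


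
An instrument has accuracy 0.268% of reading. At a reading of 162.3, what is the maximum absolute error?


Absolute error = (accuracy% / 100) * reading.
Error = (0.268 / 100) * 162.3
Error = 0.00268 * 162.3
Error = 0.435

0.435


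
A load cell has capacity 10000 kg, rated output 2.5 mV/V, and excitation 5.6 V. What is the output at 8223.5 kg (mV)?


Vout = rated_output * Vex * (load / capacity).
Vout = 2.5 * 5.6 * (8223.5 / 10000)
Vout = 2.5 * 5.6 * 0.82235
Vout = 11.513 mV

11.513 mV


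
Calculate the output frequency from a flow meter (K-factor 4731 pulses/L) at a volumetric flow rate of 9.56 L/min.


Frequency = K * Q / 60 (converting L/min to L/s).
f = 4731 * 9.56 / 60
f = 45228.36 / 60
f = 753.81 Hz

753.81 Hz


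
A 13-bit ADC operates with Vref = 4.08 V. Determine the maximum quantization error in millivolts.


The maximum quantization error is +/- LSB/2.
LSB = Vref / 2^n = 4.08 / 8192 = 0.00049805 V
Max error = LSB / 2 = 0.00049805 / 2 = 0.00024902 V
Max error = 0.249 mV

0.249 mV


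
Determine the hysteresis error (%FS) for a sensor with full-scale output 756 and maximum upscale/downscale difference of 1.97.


Hysteresis = (max difference / full scale) * 100%.
H = (1.97 / 756) * 100
H = 0.261 %FS

0.261 %FS


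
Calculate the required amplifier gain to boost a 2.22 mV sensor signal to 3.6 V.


Gain = Vout / Vin (converting to same units).
G = 3.6 V / 2.22 mV
G = 3600.0 mV / 2.22 mV
G = 1621.62

1621.62


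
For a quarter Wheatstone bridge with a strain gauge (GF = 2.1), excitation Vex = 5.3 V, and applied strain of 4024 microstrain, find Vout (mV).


Quarter bridge output: Vout = (GF * epsilon * Vex) / 4.
Vout = (2.1 * 4024e-6 * 5.3) / 4
Vout = 0.04478712 / 4 V
Vout = 0.01119678 V = 11.1968 mV

11.1968 mV


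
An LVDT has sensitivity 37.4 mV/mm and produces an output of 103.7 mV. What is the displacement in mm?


Displacement = Vout / sensitivity.
d = 103.7 / 37.4
d = 2.773 mm

2.773 mm


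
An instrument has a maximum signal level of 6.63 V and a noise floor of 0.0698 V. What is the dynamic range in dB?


Dynamic range = 20 * log10(Vmax / Vnoise).
DR = 20 * log10(6.63 / 0.0698)
DR = 20 * log10(94.99)
DR = 39.55 dB

39.55 dB


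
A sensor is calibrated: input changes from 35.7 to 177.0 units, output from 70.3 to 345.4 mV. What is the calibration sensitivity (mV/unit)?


Sensitivity = (y2 - y1) / (x2 - x1).
S = (345.4 - 70.3) / (177.0 - 35.7)
S = 275.1 / 141.3
S = 1.9469 mV/unit

1.9469 mV/unit


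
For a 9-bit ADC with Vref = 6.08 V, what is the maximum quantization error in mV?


The maximum quantization error is +/- LSB/2.
LSB = Vref / 2^n = 6.08 / 512 = 0.011875 V
Max error = LSB / 2 = 0.011875 / 2 = 0.0059375 V
Max error = 5.9375 mV

5.9375 mV


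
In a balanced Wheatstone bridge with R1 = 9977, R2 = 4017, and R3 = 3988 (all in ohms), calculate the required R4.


At balance: R1*R4 = R2*R3, so R4 = R2*R3/R1.
R4 = 4017 * 3988 / 9977
R4 = 16019796 / 9977
R4 = 1605.67 ohm

1605.67 ohm


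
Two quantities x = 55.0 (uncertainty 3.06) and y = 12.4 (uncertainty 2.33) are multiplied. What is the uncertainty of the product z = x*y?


For a product z = x*y, the relative uncertainty is:
uz/z = sqrt((ux/x)^2 + (uy/y)^2)
Relative uncertainties: ux/x = 3.06/55.0 = 0.055636
uy/y = 2.33/12.4 = 0.187903
z = 55.0 * 12.4 = 682.0
uz = 682.0 * sqrt(0.055636^2 + 0.187903^2) = 133.649

133.649


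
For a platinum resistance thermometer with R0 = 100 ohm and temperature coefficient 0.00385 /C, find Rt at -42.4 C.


The RTD equation: Rt = R0 * (1 + alpha * T).
Rt = 100 * (1 + 0.00385 * -42.4)
Rt = 100 * (1 + -0.16324)
Rt = 100 * 0.83676
Rt = 83.676 ohm

83.676 ohm


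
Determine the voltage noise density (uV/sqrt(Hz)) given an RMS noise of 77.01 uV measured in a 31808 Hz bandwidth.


Noise spectral density = Vrms / sqrt(BW).
NSD = 77.01 / sqrt(31808)
NSD = 77.01 / 178.348
NSD = 0.4318 uV/sqrt(Hz)

0.4318 uV/sqrt(Hz)


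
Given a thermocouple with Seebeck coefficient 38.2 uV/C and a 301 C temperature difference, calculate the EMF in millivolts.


The thermocouple output V = sensitivity * dT.
V = 38.2 uV/C * 301 C
V = 11498.2 uV
V = 11.498 mV

11.498 mV


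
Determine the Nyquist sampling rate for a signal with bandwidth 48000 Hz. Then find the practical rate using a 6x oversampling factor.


By Nyquist theorem, fs_min = 2 * fmax.
fs_min = 2 * 48000 = 96000 Hz
Practical rate = 6 * fs_min = 6 * 96000 = 576000 Hz

fs_min = 96000 Hz, fs_practical = 576000 Hz


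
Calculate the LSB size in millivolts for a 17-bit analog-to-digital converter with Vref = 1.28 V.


The resolution (LSB) of an ADC is Vref / 2^n.
LSB = 1.28 / 2^17
LSB = 1.28 / 131072
LSB = 9.77e-06 V = 0.00976562 mV

0.00976562 mV


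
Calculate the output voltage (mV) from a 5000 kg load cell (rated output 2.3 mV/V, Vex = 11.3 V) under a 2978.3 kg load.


Vout = rated_output * Vex * (load / capacity).
Vout = 2.3 * 11.3 * (2978.3 / 5000)
Vout = 2.3 * 11.3 * 0.59566
Vout = 15.481 mV

15.481 mV


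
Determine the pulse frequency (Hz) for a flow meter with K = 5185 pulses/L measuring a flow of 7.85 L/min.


Frequency = K * Q / 60 (converting L/min to L/s).
f = 5185 * 7.85 / 60
f = 40702.25 / 60
f = 678.37 Hz

678.37 Hz


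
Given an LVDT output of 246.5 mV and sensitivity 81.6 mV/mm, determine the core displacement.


Displacement = Vout / sensitivity.
d = 246.5 / 81.6
d = 3.021 mm

3.021 mm


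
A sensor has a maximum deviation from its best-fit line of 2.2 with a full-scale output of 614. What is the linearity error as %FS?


Linearity error = (max deviation / full scale) * 100%.
Linearity = (2.2 / 614) * 100
Linearity = 0.358 %FS

0.358 %FS


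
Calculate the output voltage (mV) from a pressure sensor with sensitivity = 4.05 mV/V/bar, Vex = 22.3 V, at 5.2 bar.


Output = sensitivity * Vex * P.
Vout = 4.05 * 22.3 * 5.2
Vout = 90.315 * 5.2
Vout = 469.64 mV

469.64 mV


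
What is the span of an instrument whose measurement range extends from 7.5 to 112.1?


Span = upper range - lower range.
Span = 112.1 - (7.5)
Span = 104.6

104.6


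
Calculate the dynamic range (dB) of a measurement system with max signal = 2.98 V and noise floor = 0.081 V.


Dynamic range = 20 * log10(Vmax / Vnoise).
DR = 20 * log10(2.98 / 0.081)
DR = 20 * log10(36.79)
DR = 31.31 dB

31.31 dB


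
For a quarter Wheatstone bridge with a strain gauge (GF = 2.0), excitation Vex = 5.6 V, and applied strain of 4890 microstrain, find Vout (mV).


Quarter bridge output: Vout = (GF * epsilon * Vex) / 4.
Vout = (2.0 * 4890e-6 * 5.6) / 4
Vout = 0.054768 / 4 V
Vout = 0.013692 V = 13.692 mV

13.692 mV


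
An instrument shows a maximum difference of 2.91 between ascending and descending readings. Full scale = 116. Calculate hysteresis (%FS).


Hysteresis = (max difference / full scale) * 100%.
H = (2.91 / 116) * 100
H = 2.509 %FS

2.509 %FS


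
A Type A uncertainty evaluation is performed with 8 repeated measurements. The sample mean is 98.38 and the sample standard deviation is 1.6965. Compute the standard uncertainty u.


The standard uncertainty for Type A evaluation is u = s / sqrt(n).
u = 1.6965 / sqrt(8)
u = 1.6965 / 2.8284
u = 0.5998

0.5998


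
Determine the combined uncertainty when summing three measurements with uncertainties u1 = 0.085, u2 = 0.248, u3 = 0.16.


For a sum of independent quantities, uc = sqrt(u1^2 + u2^2 + u3^2).
uc = sqrt(0.085^2 + 0.248^2 + 0.16^2)
uc = sqrt(0.007225 + 0.061504 + 0.0256)
uc = 0.3071

0.3071


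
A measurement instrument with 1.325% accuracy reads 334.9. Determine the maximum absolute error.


Absolute error = (accuracy% / 100) * reading.
Error = (1.325 / 100) * 334.9
Error = 0.01325 * 334.9
Error = 4.4374

4.4374


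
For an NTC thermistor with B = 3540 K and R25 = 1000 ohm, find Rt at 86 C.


NTC thermistor equation: Rt = R25 * exp(B * (1/T - 1/T25)).
T in Kelvin: 359.15 K, T25 = 298.15 K
1/T - 1/T25 = 1/359.15 - 1/298.15 = -0.00056966
B * (1/T - 1/T25) = 3540 * -0.00056966 = -2.0166
Rt = 1000 * exp(-2.0166) = 133.1 ohm

133.1 ohm


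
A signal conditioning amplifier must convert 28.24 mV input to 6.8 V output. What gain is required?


Gain = Vout / Vin (converting to same units).
G = 6.8 V / 28.24 mV
G = 6800.0 mV / 28.24 mV
G = 240.79

240.79


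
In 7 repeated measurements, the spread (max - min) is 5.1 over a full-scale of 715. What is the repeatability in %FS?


Repeatability = (spread / full scale) * 100%.
R = (5.1 / 715) * 100
R = 0.713 %FS

0.713 %FS


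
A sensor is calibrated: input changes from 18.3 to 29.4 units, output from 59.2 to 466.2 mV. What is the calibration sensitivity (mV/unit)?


Sensitivity = (y2 - y1) / (x2 - x1).
S = (466.2 - 59.2) / (29.4 - 18.3)
S = 407.0 / 11.1
S = 36.6667 mV/unit

36.6667 mV/unit


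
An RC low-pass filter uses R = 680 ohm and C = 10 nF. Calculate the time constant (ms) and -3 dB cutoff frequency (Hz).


Time constant: tau = R * C.
tau = 680 * 1.00e-08 = 6.8e-06 s
tau = 0.0068 ms
Cutoff frequency: fc = 1 / (2*pi*R*C).
fc = 1 / (2*pi*6.8e-06) = 23405.14 Hz

tau = 0.0068 ms, fc = 23405.14 Hz


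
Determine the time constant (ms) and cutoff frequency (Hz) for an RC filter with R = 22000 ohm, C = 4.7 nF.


Time constant: tau = R * C.
tau = 22000 * 4.70e-09 = 0.0001034 s
tau = 0.1034 ms
Cutoff frequency: fc = 1 / (2*pi*R*C).
fc = 1 / (2*pi*0.0001034) = 1539.22 Hz

tau = 0.1034 ms, fc = 1539.22 Hz


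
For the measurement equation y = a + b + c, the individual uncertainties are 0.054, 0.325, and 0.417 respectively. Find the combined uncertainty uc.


For a sum of independent quantities, uc = sqrt(u1^2 + u2^2 + u3^2).
uc = sqrt(0.054^2 + 0.325^2 + 0.417^2)
uc = sqrt(0.002916 + 0.105625 + 0.173889)
uc = 0.5314

0.5314


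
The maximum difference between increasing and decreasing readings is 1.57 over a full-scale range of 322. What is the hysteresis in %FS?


Hysteresis = (max difference / full scale) * 100%.
H = (1.57 / 322) * 100
H = 0.488 %FS

0.488 %FS


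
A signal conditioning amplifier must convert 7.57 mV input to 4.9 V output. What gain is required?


Gain = Vout / Vin (converting to same units).
G = 4.9 V / 7.57 mV
G = 4900.0 mV / 7.57 mV
G = 647.29

647.29


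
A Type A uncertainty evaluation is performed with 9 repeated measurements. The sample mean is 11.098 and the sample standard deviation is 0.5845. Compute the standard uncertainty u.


The standard uncertainty for Type A evaluation is u = s / sqrt(n).
u = 0.5845 / sqrt(9)
u = 0.5845 / 3.0
u = 0.1948

0.1948


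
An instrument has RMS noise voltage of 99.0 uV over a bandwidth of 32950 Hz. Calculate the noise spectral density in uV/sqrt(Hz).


Noise spectral density = Vrms / sqrt(BW).
NSD = 99.0 / sqrt(32950)
NSD = 99.0 / 181.5213
NSD = 0.5454 uV/sqrt(Hz)

0.5454 uV/sqrt(Hz)


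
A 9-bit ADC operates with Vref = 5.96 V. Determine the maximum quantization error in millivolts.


The maximum quantization error is +/- LSB/2.
LSB = Vref / 2^n = 5.96 / 512 = 0.01164062 V
Max error = LSB / 2 = 0.01164062 / 2 = 0.00582031 V
Max error = 5.8203 mV

5.8203 mV


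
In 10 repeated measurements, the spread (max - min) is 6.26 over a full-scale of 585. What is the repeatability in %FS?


Repeatability = (spread / full scale) * 100%.
R = (6.26 / 585) * 100
R = 1.07 %FS

1.07 %FS


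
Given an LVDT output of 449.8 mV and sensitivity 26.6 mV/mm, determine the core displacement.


Displacement = Vout / sensitivity.
d = 449.8 / 26.6
d = 16.91 mm

16.91 mm


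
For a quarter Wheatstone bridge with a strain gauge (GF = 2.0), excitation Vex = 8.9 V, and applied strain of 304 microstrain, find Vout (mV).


Quarter bridge output: Vout = (GF * epsilon * Vex) / 4.
Vout = (2.0 * 304e-6 * 8.9) / 4
Vout = 0.0054112 / 4 V
Vout = 0.0013528 V = 1.3528 mV

1.3528 mV


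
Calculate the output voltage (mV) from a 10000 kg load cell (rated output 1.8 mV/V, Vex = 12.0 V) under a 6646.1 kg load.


Vout = rated_output * Vex * (load / capacity).
Vout = 1.8 * 12.0 * (6646.1 / 10000)
Vout = 1.8 * 12.0 * 0.66461
Vout = 14.356 mV

14.356 mV


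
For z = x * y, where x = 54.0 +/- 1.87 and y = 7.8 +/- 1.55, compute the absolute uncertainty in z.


For a product z = x*y, the relative uncertainty is:
uz/z = sqrt((ux/x)^2 + (uy/y)^2)
Relative uncertainties: ux/x = 1.87/54.0 = 0.03463
uy/y = 1.55/7.8 = 0.198718
z = 54.0 * 7.8 = 421.2
uz = 421.2 * sqrt(0.03463^2 + 0.198718^2) = 84.961

84.961


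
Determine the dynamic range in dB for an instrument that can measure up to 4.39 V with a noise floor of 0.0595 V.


Dynamic range = 20 * log10(Vmax / Vnoise).
DR = 20 * log10(4.39 / 0.0595)
DR = 20 * log10(73.78)
DR = 37.36 dB

37.36 dB


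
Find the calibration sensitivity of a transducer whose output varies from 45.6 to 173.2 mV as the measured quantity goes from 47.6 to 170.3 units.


Sensitivity = (y2 - y1) / (x2 - x1).
S = (173.2 - 45.6) / (170.3 - 47.6)
S = 127.6 / 122.7
S = 1.0399 mV/unit

1.0399 mV/unit


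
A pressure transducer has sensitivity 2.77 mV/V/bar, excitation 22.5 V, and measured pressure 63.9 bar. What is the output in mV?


Output = sensitivity * Vex * P.
Vout = 2.77 * 22.5 * 63.9
Vout = 62.325 * 63.9
Vout = 3982.57 mV

3982.57 mV


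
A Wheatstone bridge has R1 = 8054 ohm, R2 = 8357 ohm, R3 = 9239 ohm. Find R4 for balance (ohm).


At balance: R1*R4 = R2*R3, so R4 = R2*R3/R1.
R4 = 8357 * 9239 / 8054
R4 = 77210323 / 8054
R4 = 9586.58 ohm

9586.58 ohm


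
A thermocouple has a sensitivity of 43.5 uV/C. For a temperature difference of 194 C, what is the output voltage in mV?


The thermocouple output V = sensitivity * dT.
V = 43.5 uV/C * 194 C
V = 8439.0 uV
V = 8.439 mV

8.439 mV


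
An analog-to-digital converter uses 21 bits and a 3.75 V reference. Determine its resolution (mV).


The resolution (LSB) of an ADC is Vref / 2^n.
LSB = 3.75 / 2^21
LSB = 3.75 / 2097152
LSB = 1.79e-06 V = 0.00178814 mV

0.00178814 mV


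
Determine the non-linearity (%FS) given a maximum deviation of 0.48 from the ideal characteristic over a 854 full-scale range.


Linearity error = (max deviation / full scale) * 100%.
Linearity = (0.48 / 854) * 100
Linearity = 0.056 %FS

0.056 %FS


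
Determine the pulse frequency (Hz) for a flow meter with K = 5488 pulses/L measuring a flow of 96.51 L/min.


Frequency = K * Q / 60 (converting L/min to L/s).
f = 5488 * 96.51 / 60
f = 529646.88 / 60
f = 8827.45 Hz

8827.45 Hz


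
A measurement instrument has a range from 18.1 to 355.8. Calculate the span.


Span = upper range - lower range.
Span = 355.8 - (18.1)
Span = 337.7

337.7


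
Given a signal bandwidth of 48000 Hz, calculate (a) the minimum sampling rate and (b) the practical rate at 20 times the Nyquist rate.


By Nyquist theorem, fs_min = 2 * fmax.
fs_min = 2 * 48000 = 96000 Hz
Practical rate = 20 * fs_min = 20 * 96000 = 1920000 Hz

fs_min = 96000 Hz, fs_practical = 1920000 Hz


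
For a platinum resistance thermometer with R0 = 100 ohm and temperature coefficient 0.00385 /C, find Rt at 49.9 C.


The RTD equation: Rt = R0 * (1 + alpha * T).
Rt = 100 * (1 + 0.00385 * 49.9)
Rt = 100 * (1 + 0.192115)
Rt = 100 * 1.192115
Rt = 119.212 ohm

119.212 ohm


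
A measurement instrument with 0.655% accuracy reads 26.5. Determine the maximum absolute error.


Absolute error = (accuracy% / 100) * reading.
Error = (0.655 / 100) * 26.5
Error = 0.00655 * 26.5
Error = 0.1736

0.1736


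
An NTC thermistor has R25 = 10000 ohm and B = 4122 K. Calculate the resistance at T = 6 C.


NTC thermistor equation: Rt = R25 * exp(B * (1/T - 1/T25)).
T in Kelvin: 279.15 K, T25 = 298.15 K
1/T - 1/T25 = 1/279.15 - 1/298.15 = 0.00022829
B * (1/T - 1/T25) = 4122 * 0.00022829 = 0.941
Rt = 10000 * exp(0.941) = 25625.4 ohm

25625.4 ohm


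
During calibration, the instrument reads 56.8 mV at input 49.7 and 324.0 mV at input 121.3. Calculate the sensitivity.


Sensitivity = (y2 - y1) / (x2 - x1).
S = (324.0 - 56.8) / (121.3 - 49.7)
S = 267.2 / 71.6
S = 3.7318 mV/unit

3.7318 mV/unit


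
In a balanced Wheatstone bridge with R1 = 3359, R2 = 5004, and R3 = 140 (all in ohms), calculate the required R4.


At balance: R1*R4 = R2*R3, so R4 = R2*R3/R1.
R4 = 5004 * 140 / 3359
R4 = 700560 / 3359
R4 = 208.56 ohm

208.56 ohm


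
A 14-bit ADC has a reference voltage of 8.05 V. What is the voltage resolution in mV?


The resolution (LSB) of an ADC is Vref / 2^n.
LSB = 8.05 / 2^14
LSB = 8.05 / 16384
LSB = 0.00049133 V = 0.49133301 mV

0.49133301 mV


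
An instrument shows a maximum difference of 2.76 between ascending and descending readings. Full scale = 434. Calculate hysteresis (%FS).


Hysteresis = (max difference / full scale) * 100%.
H = (2.76 / 434) * 100
H = 0.636 %FS

0.636 %FS


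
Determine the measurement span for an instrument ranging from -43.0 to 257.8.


Span = upper range - lower range.
Span = 257.8 - (-43.0)
Span = 300.8

300.8


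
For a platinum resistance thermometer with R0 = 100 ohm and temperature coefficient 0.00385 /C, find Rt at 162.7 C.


The RTD equation: Rt = R0 * (1 + alpha * T).
Rt = 100 * (1 + 0.00385 * 162.7)
Rt = 100 * (1 + 0.626395)
Rt = 100 * 1.626395
Rt = 162.639 ohm

162.639 ohm


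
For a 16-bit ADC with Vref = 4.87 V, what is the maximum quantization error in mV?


The maximum quantization error is +/- LSB/2.
LSB = Vref / 2^n = 4.87 / 65536 = 7.431e-05 V
Max error = LSB / 2 = 7.431e-05 / 2 = 3.716e-05 V
Max error = 0.0372 mV

0.0372 mV


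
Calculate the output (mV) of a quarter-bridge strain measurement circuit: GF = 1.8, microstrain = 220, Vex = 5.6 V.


Quarter bridge output: Vout = (GF * epsilon * Vex) / 4.
Vout = (1.8 * 220e-6 * 5.6) / 4
Vout = 0.0022176 / 4 V
Vout = 0.0005544 V = 0.5544 mV

0.5544 mV


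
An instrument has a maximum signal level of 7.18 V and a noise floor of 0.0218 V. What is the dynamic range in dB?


Dynamic range = 20 * log10(Vmax / Vnoise).
DR = 20 * log10(7.18 / 0.0218)
DR = 20 * log10(329.36)
DR = 50.35 dB

50.35 dB


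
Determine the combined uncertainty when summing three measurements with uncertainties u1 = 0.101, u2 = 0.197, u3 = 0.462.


For a sum of independent quantities, uc = sqrt(u1^2 + u2^2 + u3^2).
uc = sqrt(0.101^2 + 0.197^2 + 0.462^2)
uc = sqrt(0.010201 + 0.038809 + 0.213444)
uc = 0.5123

0.5123


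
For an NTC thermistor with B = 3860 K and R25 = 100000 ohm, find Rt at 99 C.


NTC thermistor equation: Rt = R25 * exp(B * (1/T - 1/T25)).
T in Kelvin: 372.15 K, T25 = 298.15 K
1/T - 1/T25 = 1/372.15 - 1/298.15 = -0.00066693
B * (1/T - 1/T25) = 3860 * -0.00066693 = -2.5743
Rt = 100000 * exp(-2.5743) = 7620.4 ohm

7620.4 ohm


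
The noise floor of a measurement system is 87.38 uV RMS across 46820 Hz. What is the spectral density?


Noise spectral density = Vrms / sqrt(BW).
NSD = 87.38 / sqrt(46820)
NSD = 87.38 / 216.3793
NSD = 0.4038 uV/sqrt(Hz)

0.4038 uV/sqrt(Hz)


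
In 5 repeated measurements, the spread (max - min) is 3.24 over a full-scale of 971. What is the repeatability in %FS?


Repeatability = (spread / full scale) * 100%.
R = (3.24 / 971) * 100
R = 0.334 %FS

0.334 %FS


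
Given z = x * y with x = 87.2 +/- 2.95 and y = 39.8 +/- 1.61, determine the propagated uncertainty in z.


For a product z = x*y, the relative uncertainty is:
uz/z = sqrt((ux/x)^2 + (uy/y)^2)
Relative uncertainties: ux/x = 2.95/87.2 = 0.03383
uy/y = 1.61/39.8 = 0.040452
z = 87.2 * 39.8 = 3470.6
uz = 3470.6 * sqrt(0.03383^2 + 0.040452^2) = 183.016

183.016


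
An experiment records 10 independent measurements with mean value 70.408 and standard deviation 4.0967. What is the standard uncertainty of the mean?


The standard uncertainty for Type A evaluation is u = s / sqrt(n).
u = 4.0967 / sqrt(10)
u = 4.0967 / 3.1623
u = 1.2955

1.2955


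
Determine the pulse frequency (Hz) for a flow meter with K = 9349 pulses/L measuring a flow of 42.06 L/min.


Frequency = K * Q / 60 (converting L/min to L/s).
f = 9349 * 42.06 / 60
f = 393218.94 / 60
f = 6553.65 Hz

6553.65 Hz


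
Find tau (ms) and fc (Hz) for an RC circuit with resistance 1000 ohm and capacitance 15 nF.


Time constant: tau = R * C.
tau = 1000 * 1.50e-08 = 1.5e-05 s
tau = 0.015 ms
Cutoff frequency: fc = 1 / (2*pi*R*C).
fc = 1 / (2*pi*1.5e-05) = 10610.33 Hz

tau = 0.015 ms, fc = 10610.33 Hz


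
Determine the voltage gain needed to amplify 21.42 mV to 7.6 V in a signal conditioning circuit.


Gain = Vout / Vin (converting to same units).
G = 7.6 V / 21.42 mV
G = 7600.0 mV / 21.42 mV
G = 354.81

354.81


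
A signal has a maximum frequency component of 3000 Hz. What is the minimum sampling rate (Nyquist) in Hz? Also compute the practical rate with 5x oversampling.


By Nyquist theorem, fs_min = 2 * fmax.
fs_min = 2 * 3000 = 6000 Hz
Practical rate = 5 * fs_min = 5 * 6000 = 30000 Hz

fs_min = 6000 Hz, fs_practical = 30000 Hz


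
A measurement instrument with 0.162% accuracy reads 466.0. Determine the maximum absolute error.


Absolute error = (accuracy% / 100) * reading.
Error = (0.162 / 100) * 466.0
Error = 0.00162 * 466.0
Error = 0.7549

0.7549


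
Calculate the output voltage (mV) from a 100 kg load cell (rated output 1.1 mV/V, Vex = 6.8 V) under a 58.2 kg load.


Vout = rated_output * Vex * (load / capacity).
Vout = 1.1 * 6.8 * (58.2 / 100)
Vout = 1.1 * 6.8 * 0.582
Vout = 4.353 mV

4.353 mV


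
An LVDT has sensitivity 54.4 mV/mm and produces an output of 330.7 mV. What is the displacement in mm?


Displacement = Vout / sensitivity.
d = 330.7 / 54.4
d = 6.079 mm

6.079 mm


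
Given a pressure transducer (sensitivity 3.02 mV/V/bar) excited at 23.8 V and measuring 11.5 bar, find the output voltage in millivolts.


Output = sensitivity * Vex * P.
Vout = 3.02 * 23.8 * 11.5
Vout = 71.876 * 11.5
Vout = 826.57 mV

826.57 mV


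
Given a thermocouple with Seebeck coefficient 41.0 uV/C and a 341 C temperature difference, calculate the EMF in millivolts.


The thermocouple output V = sensitivity * dT.
V = 41.0 uV/C * 341 C
V = 13981.0 uV
V = 13.981 mV

13.981 mV


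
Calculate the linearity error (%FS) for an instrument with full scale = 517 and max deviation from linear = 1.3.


Linearity error = (max deviation / full scale) * 100%.
Linearity = (1.3 / 517) * 100
Linearity = 0.251 %FS

0.251 %FS


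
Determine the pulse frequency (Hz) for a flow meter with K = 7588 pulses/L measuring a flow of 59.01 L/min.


Frequency = K * Q / 60 (converting L/min to L/s).
f = 7588 * 59.01 / 60
f = 447767.88 / 60
f = 7462.8 Hz

7462.8 Hz


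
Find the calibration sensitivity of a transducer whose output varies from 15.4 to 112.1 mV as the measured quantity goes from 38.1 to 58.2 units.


Sensitivity = (y2 - y1) / (x2 - x1).
S = (112.1 - 15.4) / (58.2 - 38.1)
S = 96.7 / 20.1
S = 4.8109 mV/unit

4.8109 mV/unit


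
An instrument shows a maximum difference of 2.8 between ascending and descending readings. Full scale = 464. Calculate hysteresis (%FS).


Hysteresis = (max difference / full scale) * 100%.
H = (2.8 / 464) * 100
H = 0.603 %FS

0.603 %FS


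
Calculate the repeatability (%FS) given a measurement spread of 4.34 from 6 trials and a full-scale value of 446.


Repeatability = (spread / full scale) * 100%.
R = (4.34 / 446) * 100
R = 0.973 %FS

0.973 %FS


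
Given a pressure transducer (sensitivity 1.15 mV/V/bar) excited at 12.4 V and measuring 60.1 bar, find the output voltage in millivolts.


Output = sensitivity * Vex * P.
Vout = 1.15 * 12.4 * 60.1
Vout = 14.26 * 60.1
Vout = 857.03 mV

857.03 mV


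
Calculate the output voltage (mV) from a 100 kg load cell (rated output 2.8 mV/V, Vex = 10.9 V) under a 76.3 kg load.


Vout = rated_output * Vex * (load / capacity).
Vout = 2.8 * 10.9 * (76.3 / 100)
Vout = 2.8 * 10.9 * 0.763
Vout = 23.287 mV

23.287 mV


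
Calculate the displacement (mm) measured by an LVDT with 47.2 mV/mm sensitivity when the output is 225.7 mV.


Displacement = Vout / sensitivity.
d = 225.7 / 47.2
d = 4.782 mm

4.782 mm


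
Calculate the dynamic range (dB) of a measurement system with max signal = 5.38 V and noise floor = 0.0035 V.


Dynamic range = 20 * log10(Vmax / Vnoise).
DR = 20 * log10(5.38 / 0.0035)
DR = 20 * log10(1537.14)
DR = 63.73 dB

63.73 dB


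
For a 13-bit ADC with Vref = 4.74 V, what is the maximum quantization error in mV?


The maximum quantization error is +/- LSB/2.
LSB = Vref / 2^n = 4.74 / 8192 = 0.00057861 V
Max error = LSB / 2 = 0.00057861 / 2 = 0.00028931 V
Max error = 0.2893 mV

0.2893 mV


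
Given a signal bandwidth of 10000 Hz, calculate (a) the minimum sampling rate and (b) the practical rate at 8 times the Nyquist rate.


By Nyquist theorem, fs_min = 2 * fmax.
fs_min = 2 * 10000 = 20000 Hz
Practical rate = 8 * fs_min = 8 * 20000 = 160000 Hz

fs_min = 20000 Hz, fs_practical = 160000 Hz


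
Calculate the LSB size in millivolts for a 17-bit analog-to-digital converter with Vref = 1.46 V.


The resolution (LSB) of an ADC is Vref / 2^n.
LSB = 1.46 / 2^17
LSB = 1.46 / 131072
LSB = 1.114e-05 V = 0.01113892 mV

0.01113892 mV


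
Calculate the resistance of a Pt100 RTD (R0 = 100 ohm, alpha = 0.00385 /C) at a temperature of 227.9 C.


The RTD equation: Rt = R0 * (1 + alpha * T).
Rt = 100 * (1 + 0.00385 * 227.9)
Rt = 100 * (1 + 0.877415)
Rt = 100 * 1.877415
Rt = 187.742 ohm

187.742 ohm


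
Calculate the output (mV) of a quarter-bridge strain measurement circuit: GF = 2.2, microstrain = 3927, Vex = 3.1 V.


Quarter bridge output: Vout = (GF * epsilon * Vex) / 4.
Vout = (2.2 * 3927e-6 * 3.1) / 4
Vout = 0.02678214 / 4 V
Vout = 0.00669554 V = 6.6955 mV

6.6955 mV


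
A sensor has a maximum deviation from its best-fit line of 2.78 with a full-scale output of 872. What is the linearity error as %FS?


Linearity error = (max deviation / full scale) * 100%.
Linearity = (2.78 / 872) * 100
Linearity = 0.319 %FS

0.319 %FS


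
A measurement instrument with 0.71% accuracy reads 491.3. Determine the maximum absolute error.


Absolute error = (accuracy% / 100) * reading.
Error = (0.71 / 100) * 491.3
Error = 0.0071 * 491.3
Error = 3.4882

3.4882


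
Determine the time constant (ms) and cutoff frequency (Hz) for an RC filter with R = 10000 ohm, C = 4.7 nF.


Time constant: tau = R * C.
tau = 10000 * 4.70e-09 = 4.7e-05 s
tau = 0.047 ms
Cutoff frequency: fc = 1 / (2*pi*R*C).
fc = 1 / (2*pi*4.7e-05) = 3386.28 Hz

tau = 0.047 ms, fc = 3386.28 Hz


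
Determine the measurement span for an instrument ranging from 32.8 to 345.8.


Span = upper range - lower range.
Span = 345.8 - (32.8)
Span = 313.0

313.0


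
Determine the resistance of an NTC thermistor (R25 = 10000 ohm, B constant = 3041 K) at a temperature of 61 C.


NTC thermistor equation: Rt = R25 * exp(B * (1/T - 1/T25)).
T in Kelvin: 334.15 K, T25 = 298.15 K
1/T - 1/T25 = 1/334.15 - 1/298.15 = -0.00036135
B * (1/T - 1/T25) = 3041 * -0.00036135 = -1.0989
Rt = 10000 * exp(-1.0989) = 3332.5 ohm

3332.5 ohm


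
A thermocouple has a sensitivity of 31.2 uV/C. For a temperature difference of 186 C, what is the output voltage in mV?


The thermocouple output V = sensitivity * dT.
V = 31.2 uV/C * 186 C
V = 5803.2 uV
V = 5.803 mV

5.803 mV


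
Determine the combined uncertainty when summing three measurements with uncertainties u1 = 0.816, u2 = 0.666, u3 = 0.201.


For a sum of independent quantities, uc = sqrt(u1^2 + u2^2 + u3^2).
uc = sqrt(0.816^2 + 0.666^2 + 0.201^2)
uc = sqrt(0.665856 + 0.443556 + 0.040401)
uc = 1.0723

1.0723


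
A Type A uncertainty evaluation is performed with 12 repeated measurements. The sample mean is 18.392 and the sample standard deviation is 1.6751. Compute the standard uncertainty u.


The standard uncertainty for Type A evaluation is u = s / sqrt(n).
u = 1.6751 / sqrt(12)
u = 1.6751 / 3.4641
u = 0.4836

0.4836


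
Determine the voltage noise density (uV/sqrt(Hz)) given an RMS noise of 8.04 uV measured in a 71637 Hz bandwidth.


Noise spectral density = Vrms / sqrt(BW).
NSD = 8.04 / sqrt(71637)
NSD = 8.04 / 267.6509
NSD = 0.03 uV/sqrt(Hz)

0.03 uV/sqrt(Hz)


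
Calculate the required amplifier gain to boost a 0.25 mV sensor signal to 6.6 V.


Gain = Vout / Vin (converting to same units).
G = 6.6 V / 0.25 mV
G = 6600.0 mV / 0.25 mV
G = 26400.0

26400.0


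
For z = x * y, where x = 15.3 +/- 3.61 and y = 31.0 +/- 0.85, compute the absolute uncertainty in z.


For a product z = x*y, the relative uncertainty is:
uz/z = sqrt((ux/x)^2 + (uy/y)^2)
Relative uncertainties: ux/x = 3.61/15.3 = 0.235948
uy/y = 0.85/31.0 = 0.027419
z = 15.3 * 31.0 = 474.3
uz = 474.3 * sqrt(0.235948^2 + 0.027419^2) = 112.663

112.663


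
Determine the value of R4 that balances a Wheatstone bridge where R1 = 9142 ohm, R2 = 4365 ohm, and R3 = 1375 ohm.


At balance: R1*R4 = R2*R3, so R4 = R2*R3/R1.
R4 = 4365 * 1375 / 9142
R4 = 6001875 / 9142
R4 = 656.52 ohm

656.52 ohm


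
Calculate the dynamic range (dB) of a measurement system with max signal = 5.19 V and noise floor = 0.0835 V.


Dynamic range = 20 * log10(Vmax / Vnoise).
DR = 20 * log10(5.19 / 0.0835)
DR = 20 * log10(62.16)
DR = 35.87 dB

35.87 dB


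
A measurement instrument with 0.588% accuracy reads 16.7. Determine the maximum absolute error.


Absolute error = (accuracy% / 100) * reading.
Error = (0.588 / 100) * 16.7
Error = 0.00588 * 16.7
Error = 0.0982

0.0982


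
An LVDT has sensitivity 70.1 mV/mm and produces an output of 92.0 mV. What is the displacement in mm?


Displacement = Vout / sensitivity.
d = 92.0 / 70.1
d = 1.312 mm

1.312 mm


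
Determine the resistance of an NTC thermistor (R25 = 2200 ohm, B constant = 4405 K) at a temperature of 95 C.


NTC thermistor equation: Rt = R25 * exp(B * (1/T - 1/T25)).
T in Kelvin: 368.15 K, T25 = 298.15 K
1/T - 1/T25 = 1/368.15 - 1/298.15 = -0.00063773
B * (1/T - 1/T25) = 4405 * -0.00063773 = -2.8092
Rt = 2200 * exp(-2.8092) = 132.6 ohm

132.6 ohm


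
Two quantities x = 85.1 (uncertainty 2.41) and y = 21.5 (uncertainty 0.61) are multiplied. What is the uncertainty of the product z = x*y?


For a product z = x*y, the relative uncertainty is:
uz/z = sqrt((ux/x)^2 + (uy/y)^2)
Relative uncertainties: ux/x = 2.41/85.1 = 0.02832
uy/y = 0.61/21.5 = 0.028372
z = 85.1 * 21.5 = 1829.6
uz = 1829.6 * sqrt(0.02832^2 + 0.028372^2) = 73.345

73.345


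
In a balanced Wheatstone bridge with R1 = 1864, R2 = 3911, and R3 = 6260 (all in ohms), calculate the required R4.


At balance: R1*R4 = R2*R3, so R4 = R2*R3/R1.
R4 = 3911 * 6260 / 1864
R4 = 24482860 / 1864
R4 = 13134.58 ohm

13134.58 ohm


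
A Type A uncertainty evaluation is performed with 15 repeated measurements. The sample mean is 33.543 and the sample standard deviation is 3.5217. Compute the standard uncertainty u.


The standard uncertainty for Type A evaluation is u = s / sqrt(n).
u = 3.5217 / sqrt(15)
u = 3.5217 / 3.873
u = 0.9093

0.9093


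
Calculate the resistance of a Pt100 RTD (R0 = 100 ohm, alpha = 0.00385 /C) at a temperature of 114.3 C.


The RTD equation: Rt = R0 * (1 + alpha * T).
Rt = 100 * (1 + 0.00385 * 114.3)
Rt = 100 * (1 + 0.440055)
Rt = 100 * 1.440055
Rt = 144.006 ohm

144.006 ohm


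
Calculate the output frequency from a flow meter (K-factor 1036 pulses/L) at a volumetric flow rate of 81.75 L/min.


Frequency = K * Q / 60 (converting L/min to L/s).
f = 1036 * 81.75 / 60
f = 84693.0 / 60
f = 1411.55 Hz

1411.55 Hz


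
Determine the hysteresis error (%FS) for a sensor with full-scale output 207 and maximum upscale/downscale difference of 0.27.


Hysteresis = (max difference / full scale) * 100%.
H = (0.27 / 207) * 100
H = 0.13 %FS

0.13 %FS


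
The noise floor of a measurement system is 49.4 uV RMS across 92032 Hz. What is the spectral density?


Noise spectral density = Vrms / sqrt(BW).
NSD = 49.4 / sqrt(92032)
NSD = 49.4 / 303.3678
NSD = 0.1628 uV/sqrt(Hz)

0.1628 uV/sqrt(Hz)


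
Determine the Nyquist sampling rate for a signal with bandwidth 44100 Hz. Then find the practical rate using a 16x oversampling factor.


By Nyquist theorem, fs_min = 2 * fmax.
fs_min = 2 * 44100 = 88200 Hz
Practical rate = 16 * fs_min = 16 * 88200 = 1411200 Hz

fs_min = 88200 Hz, fs_practical = 1411200 Hz


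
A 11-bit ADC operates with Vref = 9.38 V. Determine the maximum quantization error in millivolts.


The maximum quantization error is +/- LSB/2.
LSB = Vref / 2^n = 9.38 / 2048 = 0.00458008 V
Max error = LSB / 2 = 0.00458008 / 2 = 0.00229004 V
Max error = 2.29 mV

2.29 mV


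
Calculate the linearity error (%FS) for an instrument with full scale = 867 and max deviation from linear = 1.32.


Linearity error = (max deviation / full scale) * 100%.
Linearity = (1.32 / 867) * 100
Linearity = 0.152 %FS

0.152 %FS


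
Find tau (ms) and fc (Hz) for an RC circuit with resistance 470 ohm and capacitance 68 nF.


Time constant: tau = R * C.
tau = 470 * 6.80e-08 = 3.196e-05 s
tau = 0.032 ms
Cutoff frequency: fc = 1 / (2*pi*R*C).
fc = 1 / (2*pi*3.196e-05) = 4979.82 Hz

tau = 0.032 ms, fc = 4979.82 Hz


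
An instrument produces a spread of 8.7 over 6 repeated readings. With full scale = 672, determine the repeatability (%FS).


Repeatability = (spread / full scale) * 100%.
R = (8.7 / 672) * 100
R = 1.295 %FS

1.295 %FS


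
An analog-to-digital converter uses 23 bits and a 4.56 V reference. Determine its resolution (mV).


The resolution (LSB) of an ADC is Vref / 2^n.
LSB = 4.56 / 2^23
LSB = 4.56 / 8388608
LSB = 5.4e-07 V = 0.00054359 mV

0.00054359 mV


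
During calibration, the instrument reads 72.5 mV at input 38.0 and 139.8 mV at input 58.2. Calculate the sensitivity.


Sensitivity = (y2 - y1) / (x2 - x1).
S = (139.8 - 72.5) / (58.2 - 38.0)
S = 67.3 / 20.2
S = 3.3317 mV/unit

3.3317 mV/unit


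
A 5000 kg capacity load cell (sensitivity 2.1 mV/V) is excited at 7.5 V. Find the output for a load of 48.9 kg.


Vout = rated_output * Vex * (load / capacity).
Vout = 2.1 * 7.5 * (48.9 / 5000)
Vout = 2.1 * 7.5 * 0.00978
Vout = 0.154 mV

0.154 mV


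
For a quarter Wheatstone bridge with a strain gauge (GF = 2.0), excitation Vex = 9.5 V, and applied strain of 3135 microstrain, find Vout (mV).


Quarter bridge output: Vout = (GF * epsilon * Vex) / 4.
Vout = (2.0 * 3135e-6 * 9.5) / 4
Vout = 0.059565 / 4 V
Vout = 0.01489125 V = 14.8912 mV

14.8912 mV


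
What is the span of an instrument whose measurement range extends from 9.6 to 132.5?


Span = upper range - lower range.
Span = 132.5 - (9.6)
Span = 122.9

122.9


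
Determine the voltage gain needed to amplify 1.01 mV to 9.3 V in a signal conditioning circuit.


Gain = Vout / Vin (converting to same units).
G = 9.3 V / 1.01 mV
G = 9300.0 mV / 1.01 mV
G = 9207.92

9207.92


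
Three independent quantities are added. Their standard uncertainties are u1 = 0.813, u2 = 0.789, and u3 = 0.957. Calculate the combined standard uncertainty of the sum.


For a sum of independent quantities, uc = sqrt(u1^2 + u2^2 + u3^2).
uc = sqrt(0.813^2 + 0.789^2 + 0.957^2)
uc = sqrt(0.660969 + 0.622521 + 0.915849)
uc = 1.483

1.483


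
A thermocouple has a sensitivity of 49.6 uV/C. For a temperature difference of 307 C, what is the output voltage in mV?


The thermocouple output V = sensitivity * dT.
V = 49.6 uV/C * 307 C
V = 15227.2 uV
V = 15.227 mV

15.227 mV


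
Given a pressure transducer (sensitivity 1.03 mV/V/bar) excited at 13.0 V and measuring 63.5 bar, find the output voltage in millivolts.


Output = sensitivity * Vex * P.
Vout = 1.03 * 13.0 * 63.5
Vout = 13.39 * 63.5
Vout = 850.26 mV

850.26 mV


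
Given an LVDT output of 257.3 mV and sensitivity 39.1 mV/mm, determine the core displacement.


Displacement = Vout / sensitivity.
d = 257.3 / 39.1
d = 6.581 mm

6.581 mm


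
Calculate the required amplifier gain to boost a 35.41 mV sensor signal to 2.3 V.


Gain = Vout / Vin (converting to same units).
G = 2.3 V / 35.41 mV
G = 2300.0 mV / 35.41 mV
G = 64.95

64.95


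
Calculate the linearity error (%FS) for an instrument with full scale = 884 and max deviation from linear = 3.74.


Linearity error = (max deviation / full scale) * 100%.
Linearity = (3.74 / 884) * 100
Linearity = 0.423 %FS

0.423 %FS
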